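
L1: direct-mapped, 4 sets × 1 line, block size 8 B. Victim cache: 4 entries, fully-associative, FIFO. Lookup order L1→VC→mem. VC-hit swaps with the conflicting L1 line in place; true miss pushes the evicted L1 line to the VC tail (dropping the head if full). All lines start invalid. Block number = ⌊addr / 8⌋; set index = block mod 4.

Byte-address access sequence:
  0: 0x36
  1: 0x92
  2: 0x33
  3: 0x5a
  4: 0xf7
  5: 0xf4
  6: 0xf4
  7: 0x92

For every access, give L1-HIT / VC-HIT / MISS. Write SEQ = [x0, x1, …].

#0 0x36→b6/s2 MISS; vc=[]
#1 0x92→b18/s2 MISS; vc=[6]
#2 0x33→b6/s2 VC-HIT; vc=[18]
#3 0x5a→b11/s3 MISS; vc=[18]
#4 0xf7→b30/s2 MISS; vc=[18,6]
#5 0xf4→b30/s2 L1-HIT; vc=[18,6]
#6 0xf4→b30/s2 L1-HIT; vc=[18,6]
#7 0x92→b18/s2 VC-HIT; vc=[30,6]

SEQ = [MISS, MISS, VC-HIT, MISS, MISS, L1-HIT, L1-HIT, VC-HIT]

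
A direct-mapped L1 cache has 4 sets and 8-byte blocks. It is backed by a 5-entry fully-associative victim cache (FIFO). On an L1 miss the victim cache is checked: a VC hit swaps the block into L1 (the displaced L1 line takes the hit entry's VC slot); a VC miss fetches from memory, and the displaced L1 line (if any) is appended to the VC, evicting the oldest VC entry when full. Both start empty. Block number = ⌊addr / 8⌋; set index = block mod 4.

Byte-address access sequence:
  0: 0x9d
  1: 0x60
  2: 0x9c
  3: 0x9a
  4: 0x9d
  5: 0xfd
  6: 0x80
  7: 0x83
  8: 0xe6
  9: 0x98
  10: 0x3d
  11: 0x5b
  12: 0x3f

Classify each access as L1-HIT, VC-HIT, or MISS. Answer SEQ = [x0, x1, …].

  [0] addr=0x9d blk=19 s=3: MISS | VC []
  [1] addr=0x60 blk=12 s=0: MISS | VC []
  [2] addr=0x9c blk=19 s=3: L1-HIT | VC []
  [3] addr=0x9a blk=19 s=3: L1-HIT | VC []
  [4] addr=0x9d blk=19 s=3: L1-HIT | VC []
  [5] addr=0xfd blk=31 s=3: MISS | VC [19]
  [6] addr=0x80 blk=16 s=0: MISS | VC [19, 12]
  [7] addr=0x83 blk=16 s=0: L1-HIT | VC [19, 12]
  [8] addr=0xe6 blk=28 s=0: MISS | VC [19, 12, 16]
  [9] addr=0x98 blk=19 s=3: VC-HIT | VC [31, 12, 16]
  [10] addr=0x3d blk=7 s=3: MISS | VC [31, 12, 16, 19]
  [11] addr=0x5b blk=11 s=3: MISS | VC [31, 12, 16, 19, 7]
  [12] addr=0x3f blk=7 s=3: VC-HIT | VC [31, 12, 16, 19, 11]

SEQ = [MISS, MISS, L1-HIT, L1-HIT, L1-HIT, MISS, MISS, L1-HIT, MISS, VC-HIT, MISS, MISS, VC-HIT]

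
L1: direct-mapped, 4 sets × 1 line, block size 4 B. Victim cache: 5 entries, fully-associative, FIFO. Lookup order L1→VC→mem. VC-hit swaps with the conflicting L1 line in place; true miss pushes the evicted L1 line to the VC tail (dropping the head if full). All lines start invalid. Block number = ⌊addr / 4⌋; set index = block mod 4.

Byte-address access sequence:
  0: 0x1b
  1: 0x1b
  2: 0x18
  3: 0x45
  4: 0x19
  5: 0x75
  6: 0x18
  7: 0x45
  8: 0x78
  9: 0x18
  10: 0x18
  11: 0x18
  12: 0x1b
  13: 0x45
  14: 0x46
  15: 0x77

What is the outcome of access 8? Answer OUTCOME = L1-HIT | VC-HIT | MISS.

  [0] addr=0x1b blk=6 s=2: MISS | VC []
  [1] addr=0x1b blk=6 s=2: L1-HIT | VC []
  [2] addr=0x18 blk=6 s=2: L1-HIT | VC []
  [3] addr=0x45 blk=17 s=1: MISS | VC []
  [4] addr=0x19 blk=6 s=2: L1-HIT | VC []
  [5] addr=0x75 blk=29 s=1: MISS | VC [17]
  [6] addr=0x18 blk=6 s=2: L1-HIT | VC [17]
  [7] addr=0x45 blk=17 s=1: VC-HIT | VC [29]
  [8] addr=0x78 blk=30 s=2: MISS | VC [29, 6]
  [9] addr=0x18 blk=6 s=2: VC-HIT | VC [29, 30]
  [10] addr=0x18 blk=6 s=2: L1-HIT | VC [29, 30]
  [11] addr=0x18 blk=6 s=2: L1-HIT | VC [29, 30]
  [12] addr=0x1b blk=6 s=2: L1-HIT | VC [29, 30]
  [13] addr=0x45 blk=17 s=1: L1-HIT | VC [29, 30]
  [14] addr=0x46 blk=17 s=1: L1-HIT | VC [29, 30]
  [15] addr=0x77 blk=29 s=1: VC-HIT | VC [17, 30]

OUTCOME = MISS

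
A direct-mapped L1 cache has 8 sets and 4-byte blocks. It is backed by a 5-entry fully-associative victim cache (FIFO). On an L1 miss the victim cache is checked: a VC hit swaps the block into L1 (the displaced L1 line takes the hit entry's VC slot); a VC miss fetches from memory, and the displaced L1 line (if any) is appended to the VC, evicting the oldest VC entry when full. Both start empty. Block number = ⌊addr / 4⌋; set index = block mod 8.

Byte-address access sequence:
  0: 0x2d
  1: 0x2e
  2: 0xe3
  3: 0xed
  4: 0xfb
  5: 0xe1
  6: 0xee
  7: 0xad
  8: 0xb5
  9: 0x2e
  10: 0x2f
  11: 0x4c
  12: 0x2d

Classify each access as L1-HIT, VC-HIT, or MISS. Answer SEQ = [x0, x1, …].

#0 0x2d→b11/s3 MISS; vc=[]
#1 0x2e→b11/s3 L1-HIT; vc=[]
#2 0xe3→b56/s0 MISS; vc=[]
#3 0xed→b59/s3 MISS; vc=[11]
#4 0xfb→b62/s6 MISS; vc=[11]
#5 0xe1→b56/s0 L1-HIT; vc=[11]
#6 0xee→b59/s3 L1-HIT; vc=[11]
#7 0xad→b43/s3 MISS; vc=[11,59]
#8 0xb5→b45/s5 MISS; vc=[11,59]
#9 0x2e→b11/s3 VC-HIT; vc=[43,59]
#10 0x2f→b11/s3 L1-HIT; vc=[43,59]
#11 0x4c→b19/s3 MISS; vc=[43,59,11]
#12 0x2d→b11/s3 VC-HIT; vc=[43,59,19]

SEQ = [MISS, L1-HIT, MISS, MISS, MISS, L1-HIT, L1-HIT, MISS, MISS, VC-HIT, L1-HIT, MISS, VC-HIT]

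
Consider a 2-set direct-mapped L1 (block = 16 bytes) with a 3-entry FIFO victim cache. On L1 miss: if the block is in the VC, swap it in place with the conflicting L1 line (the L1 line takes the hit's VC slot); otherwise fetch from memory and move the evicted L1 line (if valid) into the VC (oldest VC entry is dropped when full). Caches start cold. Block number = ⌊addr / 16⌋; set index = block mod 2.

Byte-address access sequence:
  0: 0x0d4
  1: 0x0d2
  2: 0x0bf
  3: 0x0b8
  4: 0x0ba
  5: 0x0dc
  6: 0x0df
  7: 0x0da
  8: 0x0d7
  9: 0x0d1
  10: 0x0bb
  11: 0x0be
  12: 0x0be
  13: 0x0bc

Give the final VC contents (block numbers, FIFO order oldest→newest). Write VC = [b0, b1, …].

VC = [13]

#0 0xd4→b13/s1 MISS; vc=[]
#1 0xd2→b13/s1 L1-HIT; vc=[]
#2 0xbf→b11/s1 MISS; vc=[13]
#3 0xb8→b11/s1 L1-HIT; vc=[13]
#4 0xba→b11/s1 L1-HIT; vc=[13]
#5 0xdc→b13/s1 VC-HIT; vc=[11]
#6 0xdf→b13/s1 L1-HIT; vc=[11]
#7 0xda→b13/s1 L1-HIT; vc=[11]
#8 0xd7→b13/s1 L1-HIT; vc=[11]
#9 0xd1→b13/s1 L1-HIT; vc=[11]
#10 0xbb→b11/s1 VC-HIT; vc=[13]
#11 0xbe→b11/s1 L1-HIT; vc=[13]
#12 0xbe→b11/s1 L1-HIT; vc=[13]
#13 0xbc→b11/s1 L1-HIT; vc=[13]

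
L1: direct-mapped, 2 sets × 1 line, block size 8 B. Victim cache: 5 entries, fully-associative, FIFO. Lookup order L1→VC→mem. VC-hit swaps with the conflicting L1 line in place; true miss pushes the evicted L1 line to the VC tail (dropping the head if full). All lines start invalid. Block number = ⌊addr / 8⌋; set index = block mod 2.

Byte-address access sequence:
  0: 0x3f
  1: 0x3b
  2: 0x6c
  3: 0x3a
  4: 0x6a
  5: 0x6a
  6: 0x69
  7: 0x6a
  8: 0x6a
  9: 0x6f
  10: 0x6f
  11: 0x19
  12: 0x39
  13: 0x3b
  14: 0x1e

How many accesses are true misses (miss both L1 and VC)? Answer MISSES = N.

#0 0x3f→b7/s1 MISS; vc=[]
#1 0x3b→b7/s1 L1-HIT; vc=[]
#2 0x6c→b13/s1 MISS; vc=[7]
#3 0x3a→b7/s1 VC-HIT; vc=[13]
#4 0x6a→b13/s1 VC-HIT; vc=[7]
#5 0x6a→b13/s1 L1-HIT; vc=[7]
#6 0x69→b13/s1 L1-HIT; vc=[7]
#7 0x6a→b13/s1 L1-HIT; vc=[7]
#8 0x6a→b13/s1 L1-HIT; vc=[7]
#9 0x6f→b13/s1 L1-HIT; vc=[7]
#10 0x6f→b13/s1 L1-HIT; vc=[7]
#11 0x19→b3/s1 MISS; vc=[7,13]
#12 0x39→b7/s1 VC-HIT; vc=[3,13]
#13 0x3b→b7/s1 L1-HIT; vc=[3,13]
#14 0x1e→b3/s1 VC-HIT; vc=[7,13]

MISSES = 3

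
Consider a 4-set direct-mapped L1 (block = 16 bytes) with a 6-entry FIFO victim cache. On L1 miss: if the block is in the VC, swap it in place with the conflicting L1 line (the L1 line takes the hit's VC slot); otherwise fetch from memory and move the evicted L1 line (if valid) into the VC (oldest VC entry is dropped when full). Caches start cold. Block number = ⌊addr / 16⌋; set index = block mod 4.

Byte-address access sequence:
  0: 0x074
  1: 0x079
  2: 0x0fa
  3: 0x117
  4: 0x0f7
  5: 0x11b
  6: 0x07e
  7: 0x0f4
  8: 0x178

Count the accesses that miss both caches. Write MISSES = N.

MISSES = 4

0: 0x74 (blk 7, set 3) → MISS  vc=[]
1: 0x79 (blk 7, set 3) → L1-HIT  vc=[]
2: 0xfa (blk 15, set 3) → MISS  vc=[7]
3: 0x117 (blk 17, set 1) → MISS  vc=[7]
4: 0xf7 (blk 15, set 3) → L1-HIT  vc=[7]
5: 0x11b (blk 17, set 1) → L1-HIT  vc=[7]
6: 0x7e (blk 7, set 3) → VC-HIT  vc=[15]
7: 0xf4 (blk 15, set 3) → VC-HIT  vc=[7]
8: 0x178 (blk 23, set 3) → MISS  vc=[7, 15]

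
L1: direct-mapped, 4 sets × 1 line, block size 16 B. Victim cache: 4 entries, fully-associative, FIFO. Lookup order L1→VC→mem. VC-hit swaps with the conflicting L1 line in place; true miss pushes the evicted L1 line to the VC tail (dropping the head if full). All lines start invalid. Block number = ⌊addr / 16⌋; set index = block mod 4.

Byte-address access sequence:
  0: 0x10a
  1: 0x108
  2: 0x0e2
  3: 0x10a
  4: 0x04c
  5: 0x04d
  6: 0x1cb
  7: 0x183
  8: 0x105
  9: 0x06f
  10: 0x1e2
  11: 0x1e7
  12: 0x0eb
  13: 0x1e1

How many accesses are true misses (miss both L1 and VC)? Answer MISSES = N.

  [0] addr=0x10a blk=16 s=0: MISS | VC []
  [1] addr=0x108 blk=16 s=0: L1-HIT | VC []
  [2] addr=0xe2 blk=14 s=2: MISS | VC []
  [3] addr=0x10a blk=16 s=0: L1-HIT | VC []
  [4] addr=0x4c blk=4 s=0: MISS | VC [16]
  [5] addr=0x4d blk=4 s=0: L1-HIT | VC [16]
  [6] addr=0x1cb blk=28 s=0: MISS | VC [16, 4]
  [7] addr=0x183 blk=24 s=0: MISS | VC [16, 4, 28]
  [8] addr=0x105 blk=16 s=0: VC-HIT | VC [24, 4, 28]
  [9] addr=0x6f blk=6 s=2: MISS | VC [24, 4, 28, 14]
  [10] addr=0x1e2 blk=30 s=2: MISS | VC [4, 28, 14, 6]
  [11] addr=0x1e7 blk=30 s=2: L1-HIT | VC [4, 28, 14, 6]
  [12] addr=0xeb blk=14 s=2: VC-HIT | VC [4, 28, 30, 6]
  [13] addr=0x1e1 blk=30 s=2: VC-HIT | VC [4, 28, 14, 6]

MISSES = 7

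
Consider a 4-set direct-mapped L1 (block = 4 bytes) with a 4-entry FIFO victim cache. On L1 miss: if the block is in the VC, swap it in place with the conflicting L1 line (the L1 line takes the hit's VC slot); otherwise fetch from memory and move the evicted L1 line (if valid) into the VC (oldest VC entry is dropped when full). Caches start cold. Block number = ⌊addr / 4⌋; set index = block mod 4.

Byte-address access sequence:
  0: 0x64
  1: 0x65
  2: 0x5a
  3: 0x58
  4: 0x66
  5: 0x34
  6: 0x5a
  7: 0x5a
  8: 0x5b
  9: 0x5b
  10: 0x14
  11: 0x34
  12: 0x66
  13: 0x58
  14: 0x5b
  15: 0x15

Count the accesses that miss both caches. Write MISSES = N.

#0 0x64→b25/s1 MISS; vc=[]
#1 0x65→b25/s1 L1-HIT; vc=[]
#2 0x5a→b22/s2 MISS; vc=[]
#3 0x58→b22/s2 L1-HIT; vc=[]
#4 0x66→b25/s1 L1-HIT; vc=[]
#5 0x34→b13/s1 MISS; vc=[25]
#6 0x5a→b22/s2 L1-HIT; vc=[25]
#7 0x5a→b22/s2 L1-HIT; vc=[25]
#8 0x5b→b22/s2 L1-HIT; vc=[25]
#9 0x5b→b22/s2 L1-HIT; vc=[25]
#10 0x14→b5/s1 MISS; vc=[25,13]
#11 0x34→b13/s1 VC-HIT; vc=[25,5]
#12 0x66→b25/s1 VC-HIT; vc=[13,5]
#13 0x58→b22/s2 L1-HIT; vc=[13,5]
#14 0x5b→b22/s2 L1-HIT; vc=[13,5]
#15 0x15→b5/s1 VC-HIT; vc=[13,25]

MISSES = 4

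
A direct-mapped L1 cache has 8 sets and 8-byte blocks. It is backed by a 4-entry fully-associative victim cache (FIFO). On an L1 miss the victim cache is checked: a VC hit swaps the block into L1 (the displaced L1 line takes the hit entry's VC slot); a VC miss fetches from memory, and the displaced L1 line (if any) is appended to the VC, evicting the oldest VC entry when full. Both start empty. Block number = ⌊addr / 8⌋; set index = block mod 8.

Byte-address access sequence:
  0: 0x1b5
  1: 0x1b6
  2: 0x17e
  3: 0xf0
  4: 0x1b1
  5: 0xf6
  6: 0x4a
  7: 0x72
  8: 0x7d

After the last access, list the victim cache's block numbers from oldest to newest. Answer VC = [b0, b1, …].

VC = [54, 30, 47]

#0 0x1b5→b54/s6 MISS; vc=[]
#1 0x1b6→b54/s6 L1-HIT; vc=[]
#2 0x17e→b47/s7 MISS; vc=[]
#3 0xf0→b30/s6 MISS; vc=[54]
#4 0x1b1→b54/s6 VC-HIT; vc=[30]
#5 0xf6→b30/s6 VC-HIT; vc=[54]
#6 0x4a→b9/s1 MISS; vc=[54]
#7 0x72→b14/s6 MISS; vc=[54,30]
#8 0x7d→b15/s7 MISS; vc=[54,30,47]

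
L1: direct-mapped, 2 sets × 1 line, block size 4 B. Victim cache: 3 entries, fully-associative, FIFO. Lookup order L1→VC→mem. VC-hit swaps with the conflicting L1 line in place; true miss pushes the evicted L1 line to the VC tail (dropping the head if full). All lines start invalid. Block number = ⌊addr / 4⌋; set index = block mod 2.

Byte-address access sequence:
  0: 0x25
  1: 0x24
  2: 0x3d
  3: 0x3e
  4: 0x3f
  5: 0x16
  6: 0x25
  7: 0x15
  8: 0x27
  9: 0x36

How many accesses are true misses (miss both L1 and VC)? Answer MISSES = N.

  [0] addr=0x25 blk=9 s=1: MISS | VC []
  [1] addr=0x24 blk=9 s=1: L1-HIT | VC []
  [2] addr=0x3d blk=15 s=1: MISS | VC [9]
  [3] addr=0x3e blk=15 s=1: L1-HIT | VC [9]
  [4] addr=0x3f blk=15 s=1: L1-HIT | VC [9]
  [5] addr=0x16 blk=5 s=1: MISS | VC [9, 15]
  [6] addr=0x25 blk=9 s=1: VC-HIT | VC [5, 15]
  [7] addr=0x15 blk=5 s=1: VC-HIT | VC [9, 15]
  [8] addr=0x27 blk=9 s=1: VC-HIT | VC [5, 15]
  [9] addr=0x36 blk=13 s=1: MISS | VC [5, 15, 9]

MISSES = 4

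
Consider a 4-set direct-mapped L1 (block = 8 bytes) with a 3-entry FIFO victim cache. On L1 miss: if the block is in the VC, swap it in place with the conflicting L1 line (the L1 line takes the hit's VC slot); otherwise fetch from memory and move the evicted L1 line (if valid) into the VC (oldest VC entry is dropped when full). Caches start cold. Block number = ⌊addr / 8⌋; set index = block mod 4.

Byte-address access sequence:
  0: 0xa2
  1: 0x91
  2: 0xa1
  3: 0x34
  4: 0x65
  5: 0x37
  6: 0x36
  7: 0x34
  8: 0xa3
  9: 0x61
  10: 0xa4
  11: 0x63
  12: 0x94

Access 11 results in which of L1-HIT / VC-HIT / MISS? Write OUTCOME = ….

0: 0xa2 (blk 20, set 0) → MISS  vc=[]
1: 0x91 (blk 18, set 2) → MISS  vc=[]
2: 0xa1 (blk 20, set 0) → L1-HIT  vc=[]
3: 0x34 (blk 6, set 2) → MISS  vc=[18]
4: 0x65 (blk 12, set 0) → MISS  vc=[18, 20]
5: 0x37 (blk 6, set 2) → L1-HIT  vc=[18, 20]
6: 0x36 (blk 6, set 2) → L1-HIT  vc=[18, 20]
7: 0x34 (blk 6, set 2) → L1-HIT  vc=[18, 20]
8: 0xa3 (blk 20, set 0) → VC-HIT  vc=[18, 12]
9: 0x61 (blk 12, set 0) → VC-HIT  vc=[18, 20]
10: 0xa4 (blk 20, set 0) → VC-HIT  vc=[18, 12]
11: 0x63 (blk 12, set 0) → VC-HIT  vc=[18, 20]
12: 0x94 (blk 18, set 2) → VC-HIT  vc=[6, 20]

OUTCOME = VC-HIT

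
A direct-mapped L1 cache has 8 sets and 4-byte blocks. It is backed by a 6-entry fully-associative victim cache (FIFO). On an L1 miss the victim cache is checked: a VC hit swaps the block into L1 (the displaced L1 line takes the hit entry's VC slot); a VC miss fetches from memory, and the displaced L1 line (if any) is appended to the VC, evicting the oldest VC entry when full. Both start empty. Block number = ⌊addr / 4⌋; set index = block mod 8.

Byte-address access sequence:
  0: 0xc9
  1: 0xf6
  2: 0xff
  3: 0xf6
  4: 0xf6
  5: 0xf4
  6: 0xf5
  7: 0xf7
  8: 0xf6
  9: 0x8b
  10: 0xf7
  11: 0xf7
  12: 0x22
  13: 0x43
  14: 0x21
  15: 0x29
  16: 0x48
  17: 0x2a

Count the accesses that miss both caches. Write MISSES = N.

MISSES = 8

  [0] addr=0xc9 blk=50 s=2: MISS | VC []
  [1] addr=0xf6 blk=61 s=5: MISS | VC []
  [2] addr=0xff blk=63 s=7: MISS | VC []
  [3] addr=0xf6 blk=61 s=5: L1-HIT | VC []
  [4] addr=0xf6 blk=61 s=5: L1-HIT | VC []
  [5] addr=0xf4 blk=61 s=5: L1-HIT | VC []
  [6] addr=0xf5 blk=61 s=5: L1-HIT | VC []
  [7] addr=0xf7 blk=61 s=5: L1-HIT | VC []
  [8] addr=0xf6 blk=61 s=5: L1-HIT | VC []
  [9] addr=0x8b blk=34 s=2: MISS | VC [50]
  [10] addr=0xf7 blk=61 s=5: L1-HIT | VC [50]
  [11] addr=0xf7 blk=61 s=5: L1-HIT | VC [50]
  [12] addr=0x22 blk=8 s=0: MISS | VC [50]
  [13] addr=0x43 blk=16 s=0: MISS | VC [50, 8]
  [14] addr=0x21 blk=8 s=0: VC-HIT | VC [50, 16]
  [15] addr=0x29 blk=10 s=2: MISS | VC [50, 16, 34]
  [16] addr=0x48 blk=18 s=2: MISS | VC [50, 16, 34, 10]
  [17] addr=0x2a blk=10 s=2: VC-HIT | VC [50, 16, 34, 18]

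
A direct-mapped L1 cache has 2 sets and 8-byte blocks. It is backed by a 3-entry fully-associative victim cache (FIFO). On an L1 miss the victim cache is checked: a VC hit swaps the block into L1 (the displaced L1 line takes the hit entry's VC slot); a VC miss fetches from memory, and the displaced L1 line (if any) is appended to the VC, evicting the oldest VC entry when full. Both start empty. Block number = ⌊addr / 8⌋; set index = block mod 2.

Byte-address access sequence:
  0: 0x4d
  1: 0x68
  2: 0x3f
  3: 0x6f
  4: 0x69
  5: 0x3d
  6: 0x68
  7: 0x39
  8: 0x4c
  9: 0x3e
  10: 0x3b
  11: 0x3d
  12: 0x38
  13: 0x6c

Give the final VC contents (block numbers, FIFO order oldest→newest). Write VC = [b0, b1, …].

VC = [9, 7]

#0 0x4d→b9/s1 MISS; vc=[]
#1 0x68→b13/s1 MISS; vc=[9]
#2 0x3f→b7/s1 MISS; vc=[9,13]
#3 0x6f→b13/s1 VC-HIT; vc=[9,7]
#4 0x69→b13/s1 L1-HIT; vc=[9,7]
#5 0x3d→b7/s1 VC-HIT; vc=[9,13]
#6 0x68→b13/s1 VC-HIT; vc=[9,7]
#7 0x39→b7/s1 VC-HIT; vc=[9,13]
#8 0x4c→b9/s1 VC-HIT; vc=[7,13]
#9 0x3e→b7/s1 VC-HIT; vc=[9,13]
#10 0x3b→b7/s1 L1-HIT; vc=[9,13]
#11 0x3d→b7/s1 L1-HIT; vc=[9,13]
#12 0x38→b7/s1 L1-HIT; vc=[9,13]
#13 0x6c→b13/s1 VC-HIT; vc=[9,7]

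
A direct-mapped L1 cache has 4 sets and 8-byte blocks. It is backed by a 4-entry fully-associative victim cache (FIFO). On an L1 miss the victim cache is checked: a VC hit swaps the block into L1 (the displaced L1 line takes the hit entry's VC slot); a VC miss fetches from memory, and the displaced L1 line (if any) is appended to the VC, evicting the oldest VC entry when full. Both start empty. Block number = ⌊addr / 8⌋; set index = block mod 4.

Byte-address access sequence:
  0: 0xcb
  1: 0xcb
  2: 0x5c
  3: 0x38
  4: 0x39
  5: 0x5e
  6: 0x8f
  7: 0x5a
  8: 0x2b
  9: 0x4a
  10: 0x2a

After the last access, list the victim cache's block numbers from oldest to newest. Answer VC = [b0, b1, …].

#0 0xcb→b25/s1 MISS; vc=[]
#1 0xcb→b25/s1 L1-HIT; vc=[]
#2 0x5c→b11/s3 MISS; vc=[]
#3 0x38→b7/s3 MISS; vc=[11]
#4 0x39→b7/s3 L1-HIT; vc=[11]
#5 0x5e→b11/s3 VC-HIT; vc=[7]
#6 0x8f→b17/s1 MISS; vc=[7,25]
#7 0x5a→b11/s3 L1-HIT; vc=[7,25]
#8 0x2b→b5/s1 MISS; vc=[7,25,17]
#9 0x4a→b9/s1 MISS; vc=[7,25,17,5]
#10 0x2a→b5/s1 VC-HIT; vc=[7,25,17,9]

VC = [7, 25, 17, 9]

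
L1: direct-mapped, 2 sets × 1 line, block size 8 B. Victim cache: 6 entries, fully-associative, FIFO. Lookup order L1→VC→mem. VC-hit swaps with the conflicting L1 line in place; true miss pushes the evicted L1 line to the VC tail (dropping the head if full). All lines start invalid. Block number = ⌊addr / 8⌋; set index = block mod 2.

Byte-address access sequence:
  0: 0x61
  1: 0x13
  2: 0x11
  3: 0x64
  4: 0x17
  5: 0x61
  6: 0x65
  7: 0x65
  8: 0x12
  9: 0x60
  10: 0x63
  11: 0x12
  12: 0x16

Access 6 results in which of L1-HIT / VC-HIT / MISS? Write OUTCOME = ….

OUTCOME = L1-HIT

  [0] addr=0x61 blk=12 s=0: MISS | VC []
  [1] addr=0x13 blk=2 s=0: MISS | VC [12]
  [2] addr=0x11 blk=2 s=0: L1-HIT | VC [12]
  [3] addr=0x64 blk=12 s=0: VC-HIT | VC [2]
  [4] addr=0x17 blk=2 s=0: VC-HIT | VC [12]
  [5] addr=0x61 blk=12 s=0: VC-HIT | VC [2]
  [6] addr=0x65 blk=12 s=0: L1-HIT | VC [2]
  [7] addr=0x65 blk=12 s=0: L1-HIT | VC [2]
  [8] addr=0x12 blk=2 s=0: VC-HIT | VC [12]
  [9] addr=0x60 blk=12 s=0: VC-HIT | VC [2]
  [10] addr=0x63 blk=12 s=0: L1-HIT | VC [2]
  [11] addr=0x12 blk=2 s=0: VC-HIT | VC [12]
  [12] addr=0x16 blk=2 s=0: L1-HIT | VC [12]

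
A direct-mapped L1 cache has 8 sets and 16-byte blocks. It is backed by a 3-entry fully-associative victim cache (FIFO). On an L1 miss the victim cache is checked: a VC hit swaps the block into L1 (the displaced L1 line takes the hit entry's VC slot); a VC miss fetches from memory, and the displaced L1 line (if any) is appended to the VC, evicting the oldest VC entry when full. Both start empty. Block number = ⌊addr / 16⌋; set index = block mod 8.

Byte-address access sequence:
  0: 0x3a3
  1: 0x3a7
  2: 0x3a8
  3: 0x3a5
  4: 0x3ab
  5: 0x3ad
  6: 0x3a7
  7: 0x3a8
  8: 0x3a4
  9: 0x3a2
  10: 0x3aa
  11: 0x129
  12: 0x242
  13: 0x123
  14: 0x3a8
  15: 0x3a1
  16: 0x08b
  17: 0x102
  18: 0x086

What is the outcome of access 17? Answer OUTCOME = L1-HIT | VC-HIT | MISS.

#0 0x3a3→b58/s2 MISS; vc=[]
#1 0x3a7→b58/s2 L1-HIT; vc=[]
#2 0x3a8→b58/s2 L1-HIT; vc=[]
#3 0x3a5→b58/s2 L1-HIT; vc=[]
#4 0x3ab→b58/s2 L1-HIT; vc=[]
#5 0x3ad→b58/s2 L1-HIT; vc=[]
#6 0x3a7→b58/s2 L1-HIT; vc=[]
#7 0x3a8→b58/s2 L1-HIT; vc=[]
#8 0x3a4→b58/s2 L1-HIT; vc=[]
#9 0x3a2→b58/s2 L1-HIT; vc=[]
#10 0x3aa→b58/s2 L1-HIT; vc=[]
#11 0x129→b18/s2 MISS; vc=[58]
#12 0x242→b36/s4 MISS; vc=[58]
#13 0x123→b18/s2 L1-HIT; vc=[58]
#14 0x3a8→b58/s2 VC-HIT; vc=[18]
#15 0x3a1→b58/s2 L1-HIT; vc=[18]
#16 0x8b→b8/s0 MISS; vc=[18]
#17 0x102→b16/s0 MISS; vc=[18,8]
#18 0x86→b8/s0 VC-HIT; vc=[18,16]

OUTCOME = MISS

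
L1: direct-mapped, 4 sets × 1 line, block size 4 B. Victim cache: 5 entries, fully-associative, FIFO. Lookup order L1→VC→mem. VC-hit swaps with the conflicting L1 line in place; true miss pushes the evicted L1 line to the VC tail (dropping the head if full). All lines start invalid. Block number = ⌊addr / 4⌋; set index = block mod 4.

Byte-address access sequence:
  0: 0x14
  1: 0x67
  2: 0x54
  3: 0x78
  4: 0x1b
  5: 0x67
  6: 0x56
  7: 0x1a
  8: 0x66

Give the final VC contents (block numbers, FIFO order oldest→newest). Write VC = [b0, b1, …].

VC = [5, 21, 30]

#0 0x14→b5/s1 MISS; vc=[]
#1 0x67→b25/s1 MISS; vc=[5]
#2 0x54→b21/s1 MISS; vc=[5,25]
#3 0x78→b30/s2 MISS; vc=[5,25]
#4 0x1b→b6/s2 MISS; vc=[5,25,30]
#5 0x67→b25/s1 VC-HIT; vc=[5,21,30]
#6 0x56→b21/s1 VC-HIT; vc=[5,25,30]
#7 0x1a→b6/s2 L1-HIT; vc=[5,25,30]
#8 0x66→b25/s1 VC-HIT; vc=[5,21,30]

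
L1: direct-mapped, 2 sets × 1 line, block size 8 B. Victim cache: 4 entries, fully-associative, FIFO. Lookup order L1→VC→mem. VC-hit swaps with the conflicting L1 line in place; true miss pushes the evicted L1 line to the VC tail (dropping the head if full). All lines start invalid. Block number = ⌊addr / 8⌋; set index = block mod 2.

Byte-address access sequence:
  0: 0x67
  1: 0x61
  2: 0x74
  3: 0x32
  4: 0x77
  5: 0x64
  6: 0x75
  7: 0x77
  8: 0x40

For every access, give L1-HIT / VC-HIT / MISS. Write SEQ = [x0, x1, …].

SEQ = [MISS, L1-HIT, MISS, MISS, VC-HIT, VC-HIT, VC-HIT, L1-HIT, MISS]

  [0] addr=0x67 blk=12 s=0: MISS | VC []
  [1] addr=0x61 blk=12 s=0: L1-HIT | VC []
  [2] addr=0x74 blk=14 s=0: MISS | VC [12]
  [3] addr=0x32 blk=6 s=0: MISS | VC [12, 14]
  [4] addr=0x77 blk=14 s=0: VC-HIT | VC [12, 6]
  [5] addr=0x64 blk=12 s=0: VC-HIT | VC [14, 6]
  [6] addr=0x75 blk=14 s=0: VC-HIT | VC [12, 6]
  [7] addr=0x77 blk=14 s=0: L1-HIT | VC [12, 6]
  [8] addr=0x40 blk=8 s=0: MISS | VC [12, 6, 14]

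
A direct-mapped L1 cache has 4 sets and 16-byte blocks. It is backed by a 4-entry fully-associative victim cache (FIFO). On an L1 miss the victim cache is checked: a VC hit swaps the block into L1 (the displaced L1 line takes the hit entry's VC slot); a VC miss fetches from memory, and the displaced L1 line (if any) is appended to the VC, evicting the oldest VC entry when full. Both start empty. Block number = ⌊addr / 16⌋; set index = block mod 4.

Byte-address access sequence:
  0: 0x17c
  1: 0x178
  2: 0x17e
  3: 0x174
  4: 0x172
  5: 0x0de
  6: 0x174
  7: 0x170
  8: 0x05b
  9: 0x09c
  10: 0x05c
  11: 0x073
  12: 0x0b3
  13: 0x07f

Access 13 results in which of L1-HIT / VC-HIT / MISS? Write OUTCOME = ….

OUTCOME = VC-HIT

#0 0x17c→b23/s3 MISS; vc=[]
#1 0x178→b23/s3 L1-HIT; vc=[]
#2 0x17e→b23/s3 L1-HIT; vc=[]
#3 0x174→b23/s3 L1-HIT; vc=[]
#4 0x172→b23/s3 L1-HIT; vc=[]
#5 0xde→b13/s1 MISS; vc=[]
#6 0x174→b23/s3 L1-HIT; vc=[]
#7 0x170→b23/s3 L1-HIT; vc=[]
#8 0x5b→b5/s1 MISS; vc=[13]
#9 0x9c→b9/s1 MISS; vc=[13,5]
#10 0x5c→b5/s1 VC-HIT; vc=[13,9]
#11 0x73→b7/s3 MISS; vc=[13,9,23]
#12 0xb3→b11/s3 MISS; vc=[13,9,23,7]
#13 0x7f→b7/s3 VC-HIT; vc=[13,9,23,11]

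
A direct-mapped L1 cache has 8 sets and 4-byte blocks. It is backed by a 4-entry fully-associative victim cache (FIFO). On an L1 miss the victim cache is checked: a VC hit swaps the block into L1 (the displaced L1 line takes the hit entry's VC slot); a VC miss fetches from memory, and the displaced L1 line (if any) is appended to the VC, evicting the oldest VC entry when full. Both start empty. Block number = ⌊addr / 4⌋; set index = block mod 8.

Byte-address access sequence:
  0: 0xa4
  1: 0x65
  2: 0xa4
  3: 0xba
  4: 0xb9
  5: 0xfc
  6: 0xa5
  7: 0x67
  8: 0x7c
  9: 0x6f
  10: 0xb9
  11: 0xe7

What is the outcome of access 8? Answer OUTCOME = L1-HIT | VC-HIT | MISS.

  [0] addr=0xa4 blk=41 s=1: MISS | VC []
  [1] addr=0x65 blk=25 s=1: MISS | VC [41]
  [2] addr=0xa4 blk=41 s=1: VC-HIT | VC [25]
  [3] addr=0xba blk=46 s=6: MISS | VC [25]
  [4] addr=0xb9 blk=46 s=6: L1-HIT | VC [25]
  [5] addr=0xfc blk=63 s=7: MISS | VC [25]
  [6] addr=0xa5 blk=41 s=1: L1-HIT | VC [25]
  [7] addr=0x67 blk=25 s=1: VC-HIT | VC [41]
  [8] addr=0x7c blk=31 s=7: MISS | VC [41, 63]
  [9] addr=0x6f blk=27 s=3: MISS | VC [41, 63]
  [10] addr=0xb9 blk=46 s=6: L1-HIT | VC [41, 63]
  [11] addr=0xe7 blk=57 s=1: MISS | VC [41, 63, 25]

OUTCOME = MISS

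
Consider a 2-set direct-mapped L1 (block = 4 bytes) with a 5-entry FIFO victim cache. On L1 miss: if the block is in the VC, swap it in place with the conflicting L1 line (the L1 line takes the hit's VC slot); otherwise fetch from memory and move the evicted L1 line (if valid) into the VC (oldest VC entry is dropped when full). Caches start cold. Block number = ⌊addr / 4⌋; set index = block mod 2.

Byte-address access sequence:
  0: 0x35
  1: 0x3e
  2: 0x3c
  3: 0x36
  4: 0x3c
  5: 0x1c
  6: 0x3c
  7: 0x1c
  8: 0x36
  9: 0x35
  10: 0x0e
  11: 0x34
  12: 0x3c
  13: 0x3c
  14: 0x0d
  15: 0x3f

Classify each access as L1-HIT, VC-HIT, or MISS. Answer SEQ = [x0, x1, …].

0: 0x35 (blk 13, set 1) → MISS  vc=[]
1: 0x3e (blk 15, set 1) → MISS  vc=[13]
2: 0x3c (blk 15, set 1) → L1-HIT  vc=[13]
3: 0x36 (blk 13, set 1) → VC-HIT  vc=[15]
4: 0x3c (blk 15, set 1) → VC-HIT  vc=[13]
5: 0x1c (blk 7, set 1) → MISS  vc=[13, 15]
6: 0x3c (blk 15, set 1) → VC-HIT  vc=[13, 7]
7: 0x1c (blk 7, set 1) → VC-HIT  vc=[13, 15]
8: 0x36 (blk 13, set 1) → VC-HIT  vc=[7, 15]
9: 0x35 (blk 13, set 1) → L1-HIT  vc=[7, 15]
10: 0xe (blk 3, set 1) → MISS  vc=[7, 15, 13]
11: 0x34 (blk 13, set 1) → VC-HIT  vc=[7, 15, 3]
12: 0x3c (blk 15, set 1) → VC-HIT  vc=[7, 13, 3]
13: 0x3c (blk 15, set 1) → L1-HIT  vc=[7, 13, 3]
14: 0xd (blk 3, set 1) → VC-HIT  vc=[7, 13, 15]
15: 0x3f (blk 15, set 1) → VC-HIT  vc=[7, 13, 3]

SEQ = [MISS, MISS, L1-HIT, VC-HIT, VC-HIT, MISS, VC-HIT, VC-HIT, VC-HIT, L1-HIT, MISS, VC-HIT, VC-HIT, L1-HIT, VC-HIT, VC-HIT]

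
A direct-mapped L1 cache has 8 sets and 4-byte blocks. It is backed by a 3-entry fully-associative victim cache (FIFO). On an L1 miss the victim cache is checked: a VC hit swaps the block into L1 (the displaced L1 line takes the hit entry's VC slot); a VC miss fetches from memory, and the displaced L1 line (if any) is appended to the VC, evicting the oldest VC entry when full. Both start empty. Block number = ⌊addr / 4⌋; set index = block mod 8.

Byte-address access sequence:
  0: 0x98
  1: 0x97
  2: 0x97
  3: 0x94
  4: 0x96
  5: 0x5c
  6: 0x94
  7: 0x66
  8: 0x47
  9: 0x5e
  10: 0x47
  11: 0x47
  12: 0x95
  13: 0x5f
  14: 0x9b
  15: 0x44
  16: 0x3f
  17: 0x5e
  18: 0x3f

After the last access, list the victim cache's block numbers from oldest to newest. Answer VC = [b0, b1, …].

#0 0x98→b38/s6 MISS; vc=[]
#1 0x97→b37/s5 MISS; vc=[]
#2 0x97→b37/s5 L1-HIT; vc=[]
#3 0x94→b37/s5 L1-HIT; vc=[]
#4 0x96→b37/s5 L1-HIT; vc=[]
#5 0x5c→b23/s7 MISS; vc=[]
#6 0x94→b37/s5 L1-HIT; vc=[]
#7 0x66→b25/s1 MISS; vc=[]
#8 0x47→b17/s1 MISS; vc=[25]
#9 0x5e→b23/s7 L1-HIT; vc=[25]
#10 0x47→b17/s1 L1-HIT; vc=[25]
#11 0x47→b17/s1 L1-HIT; vc=[25]
#12 0x95→b37/s5 L1-HIT; vc=[25]
#13 0x5f→b23/s7 L1-HIT; vc=[25]
#14 0x9b→b38/s6 L1-HIT; vc=[25]
#15 0x44→b17/s1 L1-HIT; vc=[25]
#16 0x3f→b15/s7 MISS; vc=[25,23]
#17 0x5e→b23/s7 VC-HIT; vc=[25,15]
#18 0x3f→b15/s7 VC-HIT; vc=[25,23]

VC = [25, 23]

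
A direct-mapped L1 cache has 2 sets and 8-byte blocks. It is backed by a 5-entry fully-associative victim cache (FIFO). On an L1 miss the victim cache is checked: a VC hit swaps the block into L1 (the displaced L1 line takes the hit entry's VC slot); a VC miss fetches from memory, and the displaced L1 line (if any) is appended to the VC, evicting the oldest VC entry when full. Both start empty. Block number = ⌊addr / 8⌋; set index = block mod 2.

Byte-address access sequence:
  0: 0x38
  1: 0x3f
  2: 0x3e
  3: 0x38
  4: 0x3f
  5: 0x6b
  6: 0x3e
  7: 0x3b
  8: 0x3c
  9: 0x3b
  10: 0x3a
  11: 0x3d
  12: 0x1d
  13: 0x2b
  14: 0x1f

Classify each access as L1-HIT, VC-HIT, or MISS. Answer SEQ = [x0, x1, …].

SEQ = [MISS, L1-HIT, L1-HIT, L1-HIT, L1-HIT, MISS, VC-HIT, L1-HIT, L1-HIT, L1-HIT, L1-HIT, L1-HIT, MISS, MISS, VC-HIT]

  [0] addr=0x38 blk=7 s=1: MISS | VC []
  [1] addr=0x3f blk=7 s=1: L1-HIT | VC []
  [2] addr=0x3e blk=7 s=1: L1-HIT | VC []
  [3] addr=0x38 blk=7 s=1: L1-HIT | VC []
  [4] addr=0x3f blk=7 s=1: L1-HIT | VC []
  [5] addr=0x6b blk=13 s=1: MISS | VC [7]
  [6] addr=0x3e blk=7 s=1: VC-HIT | VC [13]
  [7] addr=0x3b blk=7 s=1: L1-HIT | VC [13]
  [8] addr=0x3c blk=7 s=1: L1-HIT | VC [13]
  [9] addr=0x3b blk=7 s=1: L1-HIT | VC [13]
  [10] addr=0x3a blk=7 s=1: L1-HIT | VC [13]
  [11] addr=0x3d blk=7 s=1: L1-HIT | VC [13]
  [12] addr=0x1d blk=3 s=1: MISS | VC [13, 7]
  [13] addr=0x2b blk=5 s=1: MISS | VC [13, 7, 3]
  [14] addr=0x1f blk=3 s=1: VC-HIT | VC [13, 7, 5]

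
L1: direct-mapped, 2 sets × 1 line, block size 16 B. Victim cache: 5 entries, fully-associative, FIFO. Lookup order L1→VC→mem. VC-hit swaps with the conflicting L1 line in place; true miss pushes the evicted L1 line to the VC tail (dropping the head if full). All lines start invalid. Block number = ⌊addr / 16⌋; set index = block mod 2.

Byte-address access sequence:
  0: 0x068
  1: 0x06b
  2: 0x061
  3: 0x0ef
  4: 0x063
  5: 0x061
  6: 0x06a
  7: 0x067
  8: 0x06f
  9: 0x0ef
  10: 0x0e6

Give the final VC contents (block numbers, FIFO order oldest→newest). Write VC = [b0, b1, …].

0: 0x68 (blk 6, set 0) → MISS  vc=[]
1: 0x6b (blk 6, set 0) → L1-HIT  vc=[]
2: 0x61 (blk 6, set 0) → L1-HIT  vc=[]
3: 0xef (blk 14, set 0) → MISS  vc=[6]
4: 0x63 (blk 6, set 0) → VC-HIT  vc=[14]
5: 0x61 (blk 6, set 0) → L1-HIT  vc=[14]
6: 0x6a (blk 6, set 0) → L1-HIT  vc=[14]
7: 0x67 (blk 6, set 0) → L1-HIT  vc=[14]
8: 0x6f (blk 6, set 0) → L1-HIT  vc=[14]
9: 0xef (blk 14, set 0) → VC-HIT  vc=[6]
10: 0xe6 (blk 14, set 0) → L1-HIT  vc=[6]

VC = [6]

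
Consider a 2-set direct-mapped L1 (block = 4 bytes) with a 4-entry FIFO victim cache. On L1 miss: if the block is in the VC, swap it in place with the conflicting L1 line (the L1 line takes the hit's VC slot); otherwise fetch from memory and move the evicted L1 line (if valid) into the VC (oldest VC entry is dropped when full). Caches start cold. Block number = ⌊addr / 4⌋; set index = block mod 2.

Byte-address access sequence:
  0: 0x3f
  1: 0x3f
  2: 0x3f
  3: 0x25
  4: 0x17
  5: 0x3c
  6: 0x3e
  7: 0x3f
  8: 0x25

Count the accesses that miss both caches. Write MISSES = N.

MISSES = 3

0: 0x3f (blk 15, set 1) → MISS  vc=[]
1: 0x3f (blk 15, set 1) → L1-HIT  vc=[]
2: 0x3f (blk 15, set 1) → L1-HIT  vc=[]
3: 0x25 (blk 9, set 1) → MISS  vc=[15]
4: 0x17 (blk 5, set 1) → MISS  vc=[15, 9]
5: 0x3c (blk 15, set 1) → VC-HIT  vc=[5, 9]
6: 0x3e (blk 15, set 1) → L1-HIT  vc=[5, 9]
7: 0x3f (blk 15, set 1) → L1-HIT  vc=[5, 9]
8: 0x25 (blk 9, set 1) → VC-HIT  vc=[5, 15]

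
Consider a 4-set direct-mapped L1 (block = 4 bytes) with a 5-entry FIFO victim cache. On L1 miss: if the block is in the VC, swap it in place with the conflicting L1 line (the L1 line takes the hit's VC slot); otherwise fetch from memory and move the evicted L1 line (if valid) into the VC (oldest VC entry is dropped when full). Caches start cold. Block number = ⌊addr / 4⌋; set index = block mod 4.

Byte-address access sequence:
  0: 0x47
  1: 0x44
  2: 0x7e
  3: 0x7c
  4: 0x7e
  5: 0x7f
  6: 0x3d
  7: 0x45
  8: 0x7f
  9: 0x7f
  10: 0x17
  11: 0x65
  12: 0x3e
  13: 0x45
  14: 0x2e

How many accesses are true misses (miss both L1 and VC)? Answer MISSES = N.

#0 0x47→b17/s1 MISS; vc=[]
#1 0x44→b17/s1 L1-HIT; vc=[]
#2 0x7e→b31/s3 MISS; vc=[]
#3 0x7c→b31/s3 L1-HIT; vc=[]
#4 0x7e→b31/s3 L1-HIT; vc=[]
#5 0x7f→b31/s3 L1-HIT; vc=[]
#6 0x3d→b15/s3 MISS; vc=[31]
#7 0x45→b17/s1 L1-HIT; vc=[31]
#8 0x7f→b31/s3 VC-HIT; vc=[15]
#9 0x7f→b31/s3 L1-HIT; vc=[15]
#10 0x17→b5/s1 MISS; vc=[15,17]
#11 0x65→b25/s1 MISS; vc=[15,17,5]
#12 0x3e→b15/s3 VC-HIT; vc=[31,17,5]
#13 0x45→b17/s1 VC-HIT; vc=[31,25,5]
#14 0x2e→b11/s3 MISS; vc=[31,25,5,15]

MISSES = 6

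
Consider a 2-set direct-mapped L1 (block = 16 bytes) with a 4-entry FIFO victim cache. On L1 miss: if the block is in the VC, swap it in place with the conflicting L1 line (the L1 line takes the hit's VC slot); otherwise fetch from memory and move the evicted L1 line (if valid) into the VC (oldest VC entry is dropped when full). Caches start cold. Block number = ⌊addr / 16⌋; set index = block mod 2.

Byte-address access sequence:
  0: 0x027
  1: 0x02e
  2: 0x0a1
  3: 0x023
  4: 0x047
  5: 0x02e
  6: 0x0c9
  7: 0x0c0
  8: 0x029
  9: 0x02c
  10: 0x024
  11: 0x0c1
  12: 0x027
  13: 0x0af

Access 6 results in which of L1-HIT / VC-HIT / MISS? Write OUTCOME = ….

#0 0x27→b2/s0 MISS; vc=[]
#1 0x2e→b2/s0 L1-HIT; vc=[]
#2 0xa1→b10/s0 MISS; vc=[2]
#3 0x23→b2/s0 VC-HIT; vc=[10]
#4 0x47→b4/s0 MISS; vc=[10,2]
#5 0x2e→b2/s0 VC-HIT; vc=[10,4]
#6 0xc9→b12/s0 MISS; vc=[10,4,2]
#7 0xc0→b12/s0 L1-HIT; vc=[10,4,2]
#8 0x29→b2/s0 VC-HIT; vc=[10,4,12]
#9 0x2c→b2/s0 L1-HIT; vc=[10,4,12]
#10 0x24→b2/s0 L1-HIT; vc=[10,4,12]
#11 0xc1→b12/s0 VC-HIT; vc=[10,4,2]
#12 0x27→b2/s0 VC-HIT; vc=[10,4,12]
#13 0xaf→b10/s0 VC-HIT; vc=[2,4,12]

OUTCOME = MISS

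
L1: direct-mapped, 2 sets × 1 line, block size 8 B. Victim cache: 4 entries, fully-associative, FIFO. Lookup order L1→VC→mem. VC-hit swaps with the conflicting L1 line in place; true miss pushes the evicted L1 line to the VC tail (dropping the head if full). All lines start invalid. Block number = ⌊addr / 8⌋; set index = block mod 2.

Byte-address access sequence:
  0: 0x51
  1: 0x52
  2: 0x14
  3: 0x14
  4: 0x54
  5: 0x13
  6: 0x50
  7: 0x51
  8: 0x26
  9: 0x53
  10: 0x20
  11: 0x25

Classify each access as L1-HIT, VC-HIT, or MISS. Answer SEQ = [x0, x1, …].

  [0] addr=0x51 blk=10 s=0: MISS | VC []
  [1] addr=0x52 blk=10 s=0: L1-HIT | VC []
  [2] addr=0x14 blk=2 s=0: MISS | VC [10]
  [3] addr=0x14 blk=2 s=0: L1-HIT | VC [10]
  [4] addr=0x54 blk=10 s=0: VC-HIT | VC [2]
  [5] addr=0x13 blk=2 s=0: VC-HIT | VC [10]
  [6] addr=0x50 blk=10 s=0: VC-HIT | VC [2]
  [7] addr=0x51 blk=10 s=0: L1-HIT | VC [2]
  [8] addr=0x26 blk=4 s=0: MISS | VC [2, 10]
  [9] addr=0x53 blk=10 s=0: VC-HIT | VC [2, 4]
  [10] addr=0x20 blk=4 s=0: VC-HIT | VC [2, 10]
  [11] addr=0x25 blk=4 s=0: L1-HIT | VC [2, 10]

SEQ = [MISS, L1-HIT, MISS, L1-HIT, VC-HIT, VC-HIT, VC-HIT, L1-HIT, MISS, VC-HIT, VC-HIT, L1-HIT]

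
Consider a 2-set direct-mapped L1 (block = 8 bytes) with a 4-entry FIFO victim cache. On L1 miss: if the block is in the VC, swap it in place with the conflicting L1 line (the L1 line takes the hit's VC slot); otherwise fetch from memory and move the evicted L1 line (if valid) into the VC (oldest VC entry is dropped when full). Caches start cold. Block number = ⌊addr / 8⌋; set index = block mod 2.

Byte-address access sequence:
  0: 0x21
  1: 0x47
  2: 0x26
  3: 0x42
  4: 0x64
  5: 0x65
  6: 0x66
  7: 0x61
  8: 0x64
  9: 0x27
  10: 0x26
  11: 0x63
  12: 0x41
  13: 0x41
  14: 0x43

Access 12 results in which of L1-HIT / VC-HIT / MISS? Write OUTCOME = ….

OUTCOME = VC-HIT

  [0] addr=0x21 blk=4 s=0: MISS | VC []
  [1] addr=0x47 blk=8 s=0: MISS | VC [4]
  [2] addr=0x26 blk=4 s=0: VC-HIT | VC [8]
  [3] addr=0x42 blk=8 s=0: VC-HIT | VC [4]
  [4] addr=0x64 blk=12 s=0: MISS | VC [4, 8]
  [5] addr=0x65 blk=12 s=0: L1-HIT | VC [4, 8]
  [6] addr=0x66 blk=12 s=0: L1-HIT | VC [4, 8]
  [7] addr=0x61 blk=12 s=0: L1-HIT | VC [4, 8]
  [8] addr=0x64 blk=12 s=0: L1-HIT | VC [4, 8]
  [9] addr=0x27 blk=4 s=0: VC-HIT | VC [12, 8]
  [10] addr=0x26 blk=4 s=0: L1-HIT | VC [12, 8]
  [11] addr=0x63 blk=12 s=0: VC-HIT | VC [4, 8]
  [12] addr=0x41 blk=8 s=0: VC-HIT | VC [4, 12]
  [13] addr=0x41 blk=8 s=0: L1-HIT | VC [4, 12]
  [14] addr=0x43 blk=8 s=0: L1-HIT | VC [4, 12]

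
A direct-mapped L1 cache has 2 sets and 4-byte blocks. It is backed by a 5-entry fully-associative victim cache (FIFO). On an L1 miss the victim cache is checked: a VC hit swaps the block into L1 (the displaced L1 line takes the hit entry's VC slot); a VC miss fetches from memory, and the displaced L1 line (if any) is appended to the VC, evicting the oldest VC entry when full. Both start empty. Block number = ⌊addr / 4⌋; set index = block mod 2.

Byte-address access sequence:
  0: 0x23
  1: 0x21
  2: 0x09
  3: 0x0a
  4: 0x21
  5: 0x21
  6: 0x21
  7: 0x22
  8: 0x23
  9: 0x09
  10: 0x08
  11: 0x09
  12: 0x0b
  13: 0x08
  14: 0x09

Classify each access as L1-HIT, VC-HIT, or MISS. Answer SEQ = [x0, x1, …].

  [0] addr=0x23 blk=8 s=0: MISS | VC []
  [1] addr=0x21 blk=8 s=0: L1-HIT | VC []
  [2] addr=0x9 blk=2 s=0: MISS | VC [8]
  [3] addr=0xa blk=2 s=0: L1-HIT | VC [8]
  [4] addr=0x21 blk=8 s=0: VC-HIT | VC [2]
  [5] addr=0x21 blk=8 s=0: L1-HIT | VC [2]
  [6] addr=0x21 blk=8 s=0: L1-HIT | VC [2]
  [7] addr=0x22 blk=8 s=0: L1-HIT | VC [2]
  [8] addr=0x23 blk=8 s=0: L1-HIT | VC [2]
  [9] addr=0x9 blk=2 s=0: VC-HIT | VC [8]
  [10] addr=0x8 blk=2 s=0: L1-HIT | VC [8]
  [11] addr=0x9 blk=2 s=0: L1-HIT | VC [8]
  [12] addr=0xb blk=2 s=0: L1-HIT | VC [8]
  [13] addr=0x8 blk=2 s=0: L1-HIT | VC [8]
  [14] addr=0x9 blk=2 s=0: L1-HIT | VC [8]

SEQ = [MISS, L1-HIT, MISS, L1-HIT, VC-HIT, L1-HIT, L1-HIT, L1-HIT, L1-HIT, VC-HIT, L1-HIT, L1-HIT, L1-HIT, L1-HIT, L1-HIT]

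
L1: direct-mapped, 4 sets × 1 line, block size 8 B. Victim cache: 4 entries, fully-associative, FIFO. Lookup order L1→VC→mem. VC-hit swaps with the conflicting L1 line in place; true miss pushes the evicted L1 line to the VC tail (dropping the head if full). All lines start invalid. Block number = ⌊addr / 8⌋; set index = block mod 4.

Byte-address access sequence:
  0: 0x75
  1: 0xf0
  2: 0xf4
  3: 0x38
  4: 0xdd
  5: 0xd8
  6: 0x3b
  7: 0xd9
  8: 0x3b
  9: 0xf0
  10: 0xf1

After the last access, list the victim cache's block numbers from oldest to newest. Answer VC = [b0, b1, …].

0: 0x75 (blk 14, set 2) → MISS  vc=[]
1: 0xf0 (blk 30, set 2) → MISS  vc=[14]
2: 0xf4 (blk 30, set 2) → L1-HIT  vc=[14]
3: 0x38 (blk 7, set 3) → MISS  vc=[14]
4: 0xdd (blk 27, set 3) → MISS  vc=[14, 7]
5: 0xd8 (blk 27, set 3) → L1-HIT  vc=[14, 7]
6: 0x3b (blk 7, set 3) → VC-HIT  vc=[14, 27]
7: 0xd9 (blk 27, set 3) → VC-HIT  vc=[14, 7]
8: 0x3b (blk 7, set 3) → VC-HIT  vc=[14, 27]
9: 0xf0 (blk 30, set 2) → L1-HIT  vc=[14, 27]
10: 0xf1 (blk 30, set 2) → L1-HIT  vc=[14, 27]

VC = [14, 27]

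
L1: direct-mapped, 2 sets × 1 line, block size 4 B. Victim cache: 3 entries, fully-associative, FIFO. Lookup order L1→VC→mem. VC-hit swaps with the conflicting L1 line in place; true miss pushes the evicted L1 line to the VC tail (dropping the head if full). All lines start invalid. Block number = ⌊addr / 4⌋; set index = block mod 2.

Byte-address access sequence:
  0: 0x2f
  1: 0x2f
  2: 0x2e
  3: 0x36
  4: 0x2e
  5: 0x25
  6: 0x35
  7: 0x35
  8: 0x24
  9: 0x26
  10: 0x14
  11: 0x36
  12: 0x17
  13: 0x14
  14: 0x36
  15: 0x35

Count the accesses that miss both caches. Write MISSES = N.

  [0] addr=0x2f blk=11 s=1: MISS | VC []
  [1] addr=0x2f blk=11 s=1: L1-HIT | VC []
  [2] addr=0x2e blk=11 s=1: L1-HIT | VC []
  [3] addr=0x36 blk=13 s=1: MISS | VC [11]
  [4] addr=0x2e blk=11 s=1: VC-HIT | VC [13]
  [5] addr=0x25 blk=9 s=1: MISS | VC [13, 11]
  [6] addr=0x35 blk=13 s=1: VC-HIT | VC [9, 11]
  [7] addr=0x35 blk=13 s=1: L1-HIT | VC [9, 11]
  [8] addr=0x24 blk=9 s=1: VC-HIT | VC [13, 11]
  [9] addr=0x26 blk=9 s=1: L1-HIT | VC [13, 11]
  [10] addr=0x14 blk=5 s=1: MISS | VC [13, 11, 9]
  [11] addr=0x36 blk=13 s=1: VC-HIT | VC [5, 11, 9]
  [12] addr=0x17 blk=5 s=1: VC-HIT | VC [13, 11, 9]
  [13] addr=0x14 blk=5 s=1: L1-HIT | VC [13, 11, 9]
  [14] addr=0x36 blk=13 s=1: VC-HIT | VC [5, 11, 9]
  [15] addr=0x35 blk=13 s=1: L1-HIT | VC [5, 11, 9]

MISSES = 4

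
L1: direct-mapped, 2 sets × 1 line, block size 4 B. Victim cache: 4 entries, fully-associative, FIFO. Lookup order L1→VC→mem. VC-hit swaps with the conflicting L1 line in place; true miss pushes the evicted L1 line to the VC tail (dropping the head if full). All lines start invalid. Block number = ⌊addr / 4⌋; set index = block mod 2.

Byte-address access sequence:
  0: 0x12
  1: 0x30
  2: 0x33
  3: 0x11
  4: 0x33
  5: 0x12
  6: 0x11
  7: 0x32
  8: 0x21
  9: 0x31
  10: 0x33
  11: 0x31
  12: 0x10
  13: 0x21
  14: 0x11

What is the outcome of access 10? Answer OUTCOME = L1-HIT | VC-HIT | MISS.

#0 0x12→b4/s0 MISS; vc=[]
#1 0x30→b12/s0 MISS; vc=[4]
#2 0x33→b12/s0 L1-HIT; vc=[4]
#3 0x11→b4/s0 VC-HIT; vc=[12]
#4 0x33→b12/s0 VC-HIT; vc=[4]
#5 0x12→b4/s0 VC-HIT; vc=[12]
#6 0x11→b4/s0 L1-HIT; vc=[12]
#7 0x32→b12/s0 VC-HIT; vc=[4]
#8 0x21→b8/s0 MISS; vc=[4,12]
#9 0x31→b12/s0 VC-HIT; vc=[4,8]
#10 0x33→b12/s0 L1-HIT; vc=[4,8]
#11 0x31→b12/s0 L1-HIT; vc=[4,8]
#12 0x10→b4/s0 VC-HIT; vc=[12,8]
#13 0x21→b8/s0 VC-HIT; vc=[12,4]
#14 0x11→b4/s0 VC-HIT; vc=[12,8]

OUTCOME = L1-HIT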